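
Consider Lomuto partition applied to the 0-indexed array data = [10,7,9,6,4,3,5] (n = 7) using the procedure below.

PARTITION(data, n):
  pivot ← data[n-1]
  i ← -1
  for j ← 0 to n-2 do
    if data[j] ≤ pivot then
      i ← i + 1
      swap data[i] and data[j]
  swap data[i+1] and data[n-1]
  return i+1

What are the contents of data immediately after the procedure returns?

[4,3,5,6,10,7,9]

pivot=5, i=-1
j=0: 10>5, skip
j=1: 7>5, skip
j=2: 9>5, skip
j=3: 6>5, skip
j=4: 4≤5, i=0, swap(0,4) ⇒ [4,7,9,6,10,3,5]
j=5: 3≤5, i=1, swap(1,5) ⇒ [4,3,9,6,10,7,5]
swap(2,6) ⇒ [4,3,5,6,10,7,9]; return 2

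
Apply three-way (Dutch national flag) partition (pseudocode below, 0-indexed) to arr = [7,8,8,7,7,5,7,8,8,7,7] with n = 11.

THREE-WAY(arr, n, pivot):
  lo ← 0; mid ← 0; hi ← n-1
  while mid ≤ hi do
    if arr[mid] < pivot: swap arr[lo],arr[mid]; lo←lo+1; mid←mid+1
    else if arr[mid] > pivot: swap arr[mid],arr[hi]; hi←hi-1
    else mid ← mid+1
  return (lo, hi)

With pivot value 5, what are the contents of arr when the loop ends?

pivot = 5; lo=0, mid=0, hi=10
arr[mid]=7>5: swap arr[0],arr[10]; hi=9 → [7,8,8,7,7,5,7,8,8,7,7]
arr[mid]=7>5: swap arr[0],arr[9]; hi=8 → [7,8,8,7,7,5,7,8,8,7,7]
arr[mid]=7>5: swap arr[0],arr[8]; hi=7 → [8,8,8,7,7,5,7,8,7,7,7]
arr[mid]=8>5: swap arr[0],arr[7]; hi=6 → [8,8,8,7,7,5,7,8,7,7,7]
arr[mid]=8>5: swap arr[0],arr[6]; hi=5 → [7,8,8,7,7,5,8,8,7,7,7]
arr[mid]=7>5: swap arr[0],arr[5]; hi=4 → [5,8,8,7,7,7,8,8,7,7,7]
arr[mid]=5=5: mid=1
arr[mid]=8>5: swap arr[1],arr[4]; hi=3 → [5,7,8,7,8,7,8,8,7,7,7]
arr[mid]=7>5: swap arr[1],arr[3]; hi=2 → [5,7,8,7,8,7,8,8,7,7,7]
arr[mid]=7>5: swap arr[1],arr[2]; hi=1 → [5,8,7,7,8,7,8,8,7,7,7]
arr[mid]=8>5: swap arr[1],arr[1]; hi=0 → [5,8,7,7,8,7,8,8,7,7,7]
end: lo=0, hi=0; arr = [5,8,7,7,8,7,8,8,7,7,7]

[5,8,7,7,8,7,8,8,7,7,7]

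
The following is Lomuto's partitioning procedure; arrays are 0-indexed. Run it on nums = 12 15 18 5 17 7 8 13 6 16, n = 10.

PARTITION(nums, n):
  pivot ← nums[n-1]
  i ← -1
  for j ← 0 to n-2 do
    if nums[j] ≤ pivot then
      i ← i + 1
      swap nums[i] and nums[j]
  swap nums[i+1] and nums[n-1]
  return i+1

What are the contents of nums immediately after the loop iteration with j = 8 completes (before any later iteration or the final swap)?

pivot = nums[9] = 16; i = -1
j=0: nums[0]=12 ≤ 16 → i=0, swap nums[0],nums[0] (no change) → 12 15 18 5 17 7 8 13 6 16
j=1: nums[1]=15 ≤ 16 → i=1, swap nums[1],nums[1] (no change) → 12 15 18 5 17 7 8 13 6 16
j=2: nums[2]=18 > 16 → no swap
j=3: nums[3]=5 ≤ 16 → i=2, swap nums[2],nums[3] → 12 15 5 18 17 7 8 13 6 16
j=4: nums[4]=17 > 16 → no swap
j=5: nums[5]=7 ≤ 16 → i=3, swap nums[3],nums[5] → 12 15 5 7 17 18 8 13 6 16
j=6: nums[6]=8 ≤ 16 → i=4, swap nums[4],nums[6] → 12 15 5 7 8 18 17 13 6 16
j=7: nums[7]=13 ≤ 16 → i=5, swap nums[5],nums[7] → 12 15 5 7 8 13 17 18 6 16
j=8: nums[8]=6 ≤ 16 → i=6, swap nums[6],nums[8] → 12 15 5 7 8 13 6 18 17 16
(after j=8) nums = 12 15 5 7 8 13 6 18 17 16

12 15 5 7 8 13 6 18 17 16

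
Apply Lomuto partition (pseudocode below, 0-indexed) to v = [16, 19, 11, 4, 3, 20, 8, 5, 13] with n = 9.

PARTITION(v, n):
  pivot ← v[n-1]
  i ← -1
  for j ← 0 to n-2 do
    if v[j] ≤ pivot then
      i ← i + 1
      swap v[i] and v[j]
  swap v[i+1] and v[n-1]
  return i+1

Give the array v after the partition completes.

[11, 4, 3, 8, 5, 13, 19, 16, 20]

pivot=13, i=-1
j=0: 16>13, skip
j=1: 19>13, skip
j=2: 11≤13, i=0, swap(0,2) ⇒ [11, 19, 16, 4, 3, 20, 8, 5, 13]
j=3: 4≤13, i=1, swap(1,3) ⇒ [11, 4, 16, 19, 3, 20, 8, 5, 13]
j=4: 3≤13, i=2, swap(2,4) ⇒ [11, 4, 3, 19, 16, 20, 8, 5, 13]
j=5: 20>13, skip
j=6: 8≤13, i=3, swap(3,6) ⇒ [11, 4, 3, 8, 16, 20, 19, 5, 13]
j=7: 5≤13, i=4, swap(4,7) ⇒ [11, 4, 3, 8, 5, 20, 19, 16, 13]
swap(5,8) ⇒ [11, 4, 3, 8, 5, 13, 19, 16, 20]; return 5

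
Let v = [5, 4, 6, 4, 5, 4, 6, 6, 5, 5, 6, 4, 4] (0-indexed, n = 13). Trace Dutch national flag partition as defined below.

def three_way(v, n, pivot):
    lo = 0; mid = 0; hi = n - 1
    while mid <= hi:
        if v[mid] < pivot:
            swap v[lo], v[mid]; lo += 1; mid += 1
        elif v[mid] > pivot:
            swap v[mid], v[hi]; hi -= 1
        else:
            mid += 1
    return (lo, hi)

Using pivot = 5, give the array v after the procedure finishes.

[4, 4, 4, 4, 4, 5, 5, 5, 5, 6, 6, 6, 6]

pivot = 5; lo=0, mid=0, hi=12
v[mid]=5=5: mid=1
v[mid]=4<5: swap v[0],v[1]; lo=1,mid=2 → [4, 5, 6, 4, 5, 4, 6, 6, 5, 5, 6, 4, 4]
v[mid]=6>5: swap v[2],v[12]; hi=11 → [4, 5, 4, 4, 5, 4, 6, 6, 5, 5, 6, 4, 6]
v[mid]=4<5: swap v[1],v[2]; lo=2,mid=3 → [4, 4, 5, 4, 5, 4, 6, 6, 5, 5, 6, 4, 6]
v[mid]=4<5: swap v[2],v[3]; lo=3,mid=4 → [4, 4, 4, 5, 5, 4, 6, 6, 5, 5, 6, 4, 6]
v[mid]=5=5: mid=5
v[mid]=4<5: swap v[3],v[5]; lo=4,mid=6 → [4, 4, 4, 4, 5, 5, 6, 6, 5, 5, 6, 4, 6]
v[mid]=6>5: swap v[6],v[11]; hi=10 → [4, 4, 4, 4, 5, 5, 4, 6, 5, 5, 6, 6, 6]
v[mid]=4<5: swap v[4],v[6]; lo=5,mid=7 → [4, 4, 4, 4, 4, 5, 5, 6, 5, 5, 6, 6, 6]
v[mid]=6>5: swap v[7],v[10]; hi=9 → [4, 4, 4, 4, 4, 5, 5, 6, 5, 5, 6, 6, 6]
v[mid]=6>5: swap v[7],v[9]; hi=8 → [4, 4, 4, 4, 4, 5, 5, 5, 5, 6, 6, 6, 6]
v[mid]=5=5: mid=8
v[mid]=5=5: mid=9
end: lo=5, hi=8; v = [4, 4, 4, 4, 4, 5, 5, 5, 5, 6, 6, 6, 6]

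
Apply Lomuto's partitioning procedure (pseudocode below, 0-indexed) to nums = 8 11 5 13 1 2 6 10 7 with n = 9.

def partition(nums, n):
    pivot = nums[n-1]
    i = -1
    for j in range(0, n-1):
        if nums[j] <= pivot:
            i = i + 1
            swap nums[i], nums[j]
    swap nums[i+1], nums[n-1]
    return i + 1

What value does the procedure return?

4

pivot=7, i=-1
j=0: 8>7, skip
j=1: 11>7, skip
j=2: 5≤7, i=0, swap(0,2) ⇒ 5 11 8 13 1 2 6 10 7
j=3: 13>7, skip
j=4: 1≤7, i=1, swap(1,4) ⇒ 5 1 8 13 11 2 6 10 7
j=5: 2≤7, i=2, swap(2,5) ⇒ 5 1 2 13 11 8 6 10 7
j=6: 6≤7, i=3, swap(3,6) ⇒ 5 1 2 6 11 8 13 10 7
j=7: 10>7, skip
swap(4,8) ⇒ 5 1 2 6 7 8 13 10 11; return 4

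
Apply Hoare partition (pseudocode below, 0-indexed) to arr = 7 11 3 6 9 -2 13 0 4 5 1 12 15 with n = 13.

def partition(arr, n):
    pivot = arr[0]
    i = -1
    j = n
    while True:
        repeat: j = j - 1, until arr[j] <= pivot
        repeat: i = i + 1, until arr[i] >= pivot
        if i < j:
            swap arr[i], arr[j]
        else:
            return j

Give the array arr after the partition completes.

pivot=7
j stops at 10 (1), i stops at 0 (7); swap ⇒ 1 11 3 6 9 -2 13 0 4 5 7 12 15
j stops at 9 (5), i stops at 1 (11); swap ⇒ 1 5 3 6 9 -2 13 0 4 11 7 12 15
j stops at 8 (4), i stops at 4 (9); swap ⇒ 1 5 3 6 4 -2 13 0 9 11 7 12 15
j stops at 7 (0), i stops at 6 (13); swap ⇒ 1 5 3 6 4 -2 0 13 9 11 7 12 15
j stops at 6, i stops at 7; i≥j ⇒ return 6. arr=1 5 3 6 4 -2 0 13 9 11 7 12 15

1 5 3 6 4 -2 0 13 9 11 7 12 15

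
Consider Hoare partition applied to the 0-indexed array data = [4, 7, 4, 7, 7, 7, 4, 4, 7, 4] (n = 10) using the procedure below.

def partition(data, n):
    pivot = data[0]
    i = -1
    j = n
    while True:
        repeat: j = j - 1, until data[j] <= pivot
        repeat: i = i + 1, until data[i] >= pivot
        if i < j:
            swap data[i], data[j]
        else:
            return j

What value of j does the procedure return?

2

pivot = data[0] = 4; i = -1, j = 10
j→9 (data[9]=4≤4), i→0 (data[0]=4≥4); i<j, swap → [4, 7, 4, 7, 7, 7, 4, 4, 7, 4]
j→7 (data[7]=4≤4), i→1 (data[1]=7≥4); i<j, swap → [4, 4, 4, 7, 7, 7, 4, 7, 7, 4]
j→6 (data[6]=4≤4), i→2 (data[2]=4≥4); i<j, swap → [4, 4, 4, 7, 7, 7, 4, 7, 7, 4]
j→2, i→3; i≥j, return j=2. data = [4, 4, 4, 7, 7, 7, 4, 7, 7, 4]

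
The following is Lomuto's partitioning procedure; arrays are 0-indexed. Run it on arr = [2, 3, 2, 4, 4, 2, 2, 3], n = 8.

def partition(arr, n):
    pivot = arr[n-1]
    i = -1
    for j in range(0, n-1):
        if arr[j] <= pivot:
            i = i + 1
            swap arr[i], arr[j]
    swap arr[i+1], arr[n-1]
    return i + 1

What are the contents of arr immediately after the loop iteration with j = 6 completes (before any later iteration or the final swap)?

[2, 3, 2, 2, 2, 4, 4, 3]

pivot = arr[7] = 3; i = -1
j=0: arr[0]=2 ≤ 3 → i=0, swap arr[0],arr[0] (no change) → [2, 3, 2, 4, 4, 2, 2, 3]
j=1: arr[1]=3 ≤ 3 → i=1, swap arr[1],arr[1] (no change) → [2, 3, 2, 4, 4, 2, 2, 3]
j=2: arr[2]=2 ≤ 3 → i=2, swap arr[2],arr[2] (no change) → [2, 3, 2, 4, 4, 2, 2, 3]
j=3: arr[3]=4 > 3 → no swap
j=4: arr[4]=4 > 3 → no swap
j=5: arr[5]=2 ≤ 3 → i=3, swap arr[3],arr[5] → [2, 3, 2, 2, 4, 4, 2, 3]
j=6: arr[6]=2 ≤ 3 → i=4, swap arr[4],arr[6] → [2, 3, 2, 2, 2, 4, 4, 3]
(after j=6) arr = [2, 3, 2, 2, 2, 4, 4, 3]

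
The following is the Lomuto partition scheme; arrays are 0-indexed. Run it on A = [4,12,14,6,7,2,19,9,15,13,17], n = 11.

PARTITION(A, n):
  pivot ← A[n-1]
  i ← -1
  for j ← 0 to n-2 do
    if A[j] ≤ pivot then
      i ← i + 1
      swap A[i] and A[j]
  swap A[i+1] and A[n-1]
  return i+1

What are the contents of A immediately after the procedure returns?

[4,12,14,6,7,2,9,15,13,17,19]

pivot=17, i=-1
j=0: 4≤17, i=0, swap(0,0) ⇒ [4,12,14,6,7,2,19,9,15,13,17]
j=1: 12≤17, i=1, swap(1,1) ⇒ [4,12,14,6,7,2,19,9,15,13,17]
j=2: 14≤17, i=2, swap(2,2) ⇒ [4,12,14,6,7,2,19,9,15,13,17]
j=3: 6≤17, i=3, swap(3,3) ⇒ [4,12,14,6,7,2,19,9,15,13,17]
j=4: 7≤17, i=4, swap(4,4) ⇒ [4,12,14,6,7,2,19,9,15,13,17]
j=5: 2≤17, i=5, swap(5,5) ⇒ [4,12,14,6,7,2,19,9,15,13,17]
j=6: 19>17, skip
j=7: 9≤17, i=6, swap(6,7) ⇒ [4,12,14,6,7,2,9,19,15,13,17]
j=8: 15≤17, i=7, swap(7,8) ⇒ [4,12,14,6,7,2,9,15,19,13,17]
j=9: 13≤17, i=8, swap(8,9) ⇒ [4,12,14,6,7,2,9,15,13,19,17]
swap(9,10) ⇒ [4,12,14,6,7,2,9,15,13,17,19]; return 9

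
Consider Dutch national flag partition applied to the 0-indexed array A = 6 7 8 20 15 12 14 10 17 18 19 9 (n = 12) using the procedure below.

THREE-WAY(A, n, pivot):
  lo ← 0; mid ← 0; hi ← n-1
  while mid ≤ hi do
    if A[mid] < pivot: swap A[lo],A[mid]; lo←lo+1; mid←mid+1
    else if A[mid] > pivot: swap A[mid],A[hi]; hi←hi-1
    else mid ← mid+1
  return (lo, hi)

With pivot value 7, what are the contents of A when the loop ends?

6 7 20 15 12 14 10 17 18 19 9 8

pivot = 7; lo=0, mid=0, hi=11
A[mid]=6<7: swap A[0],A[0]; lo=1,mid=1 → 6 7 8 20 15 12 14 10 17 18 19 9
A[mid]=7=7: mid=2
A[mid]=8>7: swap A[2],A[11]; hi=10 → 6 7 9 20 15 12 14 10 17 18 19 8
A[mid]=9>7: swap A[2],A[10]; hi=9 → 6 7 19 20 15 12 14 10 17 18 9 8
A[mid]=19>7: swap A[2],A[9]; hi=8 → 6 7 18 20 15 12 14 10 17 19 9 8
A[mid]=18>7: swap A[2],A[8]; hi=7 → 6 7 17 20 15 12 14 10 18 19 9 8
A[mid]=17>7: swap A[2],A[7]; hi=6 → 6 7 10 20 15 12 14 17 18 19 9 8
A[mid]=10>7: swap A[2],A[6]; hi=5 → 6 7 14 20 15 12 10 17 18 19 9 8
A[mid]=14>7: swap A[2],A[5]; hi=4 → 6 7 12 20 15 14 10 17 18 19 9 8
A[mid]=12>7: swap A[2],A[4]; hi=3 → 6 7 15 20 12 14 10 17 18 19 9 8
A[mid]=15>7: swap A[2],A[3]; hi=2 → 6 7 20 15 12 14 10 17 18 19 9 8
A[mid]=20>7: swap A[2],A[2]; hi=1 → 6 7 20 15 12 14 10 17 18 19 9 8
end: lo=1, hi=1; A = 6 7 20 15 12 14 10 17 18 19 9 8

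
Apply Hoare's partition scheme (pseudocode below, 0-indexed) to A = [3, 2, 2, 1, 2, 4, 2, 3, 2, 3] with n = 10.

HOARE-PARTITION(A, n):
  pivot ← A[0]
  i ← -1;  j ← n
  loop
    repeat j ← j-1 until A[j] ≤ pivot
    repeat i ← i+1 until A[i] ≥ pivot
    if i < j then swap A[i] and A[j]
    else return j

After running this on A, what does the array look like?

pivot = A[0] = 3; i = -1, j = 10
j→9 (A[9]=3≤3), i→0 (A[0]=3≥3); i<j, swap → [3, 2, 2, 1, 2, 4, 2, 3, 2, 3]
j→8 (A[8]=2≤3), i→5 (A[5]=4≥3); i<j, swap → [3, 2, 2, 1, 2, 2, 2, 3, 4, 3]
j→7, i→7; i≥j, return j=7. A = [3, 2, 2, 1, 2, 2, 2, 3, 4, 3]

[3, 2, 2, 1, 2, 2, 2, 3, 4, 3]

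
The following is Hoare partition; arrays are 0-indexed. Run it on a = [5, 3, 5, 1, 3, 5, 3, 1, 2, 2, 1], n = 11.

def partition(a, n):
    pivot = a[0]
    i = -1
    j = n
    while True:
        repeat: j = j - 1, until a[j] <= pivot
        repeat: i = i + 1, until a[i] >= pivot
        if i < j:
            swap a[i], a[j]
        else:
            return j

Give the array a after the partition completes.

pivot = a[0] = 5; i = -1, j = 11
j→10 (a[10]=1≤5), i→0 (a[0]=5≥5); i<j, swap → [1, 3, 5, 1, 3, 5, 3, 1, 2, 2, 5]
j→9 (a[9]=2≤5), i→2 (a[2]=5≥5); i<j, swap → [1, 3, 2, 1, 3, 5, 3, 1, 2, 5, 5]
j→8 (a[8]=2≤5), i→5 (a[5]=5≥5); i<j, swap → [1, 3, 2, 1, 3, 2, 3, 1, 5, 5, 5]
j→7, i→8; i≥j, return j=7. a = [1, 3, 2, 1, 3, 2, 3, 1, 5, 5, 5]

[1, 3, 2, 1, 3, 2, 3, 1, 5, 5, 5]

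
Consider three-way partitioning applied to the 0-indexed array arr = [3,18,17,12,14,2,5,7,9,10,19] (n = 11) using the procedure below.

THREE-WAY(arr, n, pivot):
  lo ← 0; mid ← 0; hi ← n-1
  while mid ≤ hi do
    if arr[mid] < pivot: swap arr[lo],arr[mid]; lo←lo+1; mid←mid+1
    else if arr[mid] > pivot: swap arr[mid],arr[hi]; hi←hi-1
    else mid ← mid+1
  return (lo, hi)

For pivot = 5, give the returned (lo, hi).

(2, 2)

lo=0 mid=0 hi=10
3<5: swap(0,0), lo=1 mid=1 ⇒ [3,18,17,12,14,2,5,7,9,10,19]
18>5: swap(1,10), hi=9 ⇒ [3,19,17,12,14,2,5,7,9,10,18]
19>5: swap(1,9), hi=8 ⇒ [3,10,17,12,14,2,5,7,9,19,18]
10>5: swap(1,8), hi=7 ⇒ [3,9,17,12,14,2,5,7,10,19,18]
9>5: swap(1,7), hi=6 ⇒ [3,7,17,12,14,2,5,9,10,19,18]
7>5: swap(1,6), hi=5 ⇒ [3,5,17,12,14,2,7,9,10,19,18]
5=5: mid=2
17>5: swap(2,5), hi=4 ⇒ [3,5,2,12,14,17,7,9,10,19,18]
2<5: swap(1,2), lo=2 mid=3 ⇒ [3,2,5,12,14,17,7,9,10,19,18]
12>5: swap(3,4), hi=3 ⇒ [3,2,5,14,12,17,7,9,10,19,18]
14>5: swap(3,3), hi=2 ⇒ [3,2,5,14,12,17,7,9,10,19,18]
done. lo=2 hi=2; arr=[3,2,5,14,12,17,7,9,10,19,18]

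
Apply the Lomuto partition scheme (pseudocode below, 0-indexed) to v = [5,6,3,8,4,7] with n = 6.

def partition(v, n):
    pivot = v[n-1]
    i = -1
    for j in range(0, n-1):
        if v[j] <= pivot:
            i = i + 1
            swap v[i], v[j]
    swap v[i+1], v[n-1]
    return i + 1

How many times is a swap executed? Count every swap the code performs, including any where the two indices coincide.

pivot = v[5] = 7; i = -1
j=0: v[0]=5 ≤ 7 → i=0, swap v[0],v[0] (no change) → [5,6,3,8,4,7]
j=1: v[1]=6 ≤ 7 → i=1, swap v[1],v[1] (no change) → [5,6,3,8,4,7]
j=2: v[2]=3 ≤ 7 → i=2, swap v[2],v[2] (no change) → [5,6,3,8,4,7]
j=3: v[3]=8 > 7 → no swap
j=4: v[4]=4 ≤ 7 → i=3, swap v[3],v[4] → [5,6,3,4,8,7]
final swap v[4],v[5] → [5,6,3,4,7,8]; return 4

5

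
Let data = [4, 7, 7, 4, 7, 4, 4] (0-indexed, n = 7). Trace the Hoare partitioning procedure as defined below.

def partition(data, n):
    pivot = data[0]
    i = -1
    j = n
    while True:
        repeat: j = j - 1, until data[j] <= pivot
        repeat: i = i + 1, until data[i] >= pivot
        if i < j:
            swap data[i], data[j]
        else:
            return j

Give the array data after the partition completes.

pivot = data[0] = 4; i = -1, j = 7
j→6 (data[6]=4≤4), i→0 (data[0]=4≥4); i<j, swap → [4, 7, 7, 4, 7, 4, 4]
j→5 (data[5]=4≤4), i→1 (data[1]=7≥4); i<j, swap → [4, 4, 7, 4, 7, 7, 4]
j→3 (data[3]=4≤4), i→2 (data[2]=7≥4); i<j, swap → [4, 4, 4, 7, 7, 7, 4]
j→2, i→3; i≥j, return j=2. data = [4, 4, 4, 7, 7, 7, 4]

[4, 4, 4, 7, 7, 7, 4]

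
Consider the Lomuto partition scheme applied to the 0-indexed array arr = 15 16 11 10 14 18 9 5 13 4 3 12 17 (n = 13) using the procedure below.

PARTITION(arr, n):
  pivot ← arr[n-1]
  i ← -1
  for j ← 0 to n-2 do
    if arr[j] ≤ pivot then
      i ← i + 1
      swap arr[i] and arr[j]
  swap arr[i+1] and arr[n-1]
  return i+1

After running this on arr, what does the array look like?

pivot = arr[12] = 17; i = -1
j=0: arr[0]=15 ≤ 17 → i=0, swap arr[0],arr[0] (no change) → 15 16 11 10 14 18 9 5 13 4 3 12 17
j=1: arr[1]=16 ≤ 17 → i=1, swap arr[1],arr[1] (no change) → 15 16 11 10 14 18 9 5 13 4 3 12 17
j=2: arr[2]=11 ≤ 17 → i=2, swap arr[2],arr[2] (no change) → 15 16 11 10 14 18 9 5 13 4 3 12 17
j=3: arr[3]=10 ≤ 17 → i=3, swap arr[3],arr[3] (no change) → 15 16 11 10 14 18 9 5 13 4 3 12 17
j=4: arr[4]=14 ≤ 17 → i=4, swap arr[4],arr[4] (no change) → 15 16 11 10 14 18 9 5 13 4 3 12 17
j=5: arr[5]=18 > 17 → no swap
j=6: arr[6]=9 ≤ 17 → i=5, swap arr[5],arr[6] → 15 16 11 10 14 9 18 5 13 4 3 12 17
j=7: arr[7]=5 ≤ 17 → i=6, swap arr[6],arr[7] → 15 16 11 10 14 9 5 18 13 4 3 12 17
j=8: arr[8]=13 ≤ 17 → i=7, swap arr[7],arr[8] → 15 16 11 10 14 9 5 13 18 4 3 12 17
j=9: arr[9]=4 ≤ 17 → i=8, swap arr[8],arr[9] → 15 16 11 10 14 9 5 13 4 18 3 12 17
j=10: arr[10]=3 ≤ 17 → i=9, swap arr[9],arr[10] → 15 16 11 10 14 9 5 13 4 3 18 12 17
j=11: arr[11]=12 ≤ 17 → i=10, swap arr[10],arr[11] → 15 16 11 10 14 9 5 13 4 3 12 18 17
final swap arr[11],arr[12] → 15 16 11 10 14 9 5 13 4 3 12 17 18; return 11

15 16 11 10 14 9 5 13 4 3 12 17 18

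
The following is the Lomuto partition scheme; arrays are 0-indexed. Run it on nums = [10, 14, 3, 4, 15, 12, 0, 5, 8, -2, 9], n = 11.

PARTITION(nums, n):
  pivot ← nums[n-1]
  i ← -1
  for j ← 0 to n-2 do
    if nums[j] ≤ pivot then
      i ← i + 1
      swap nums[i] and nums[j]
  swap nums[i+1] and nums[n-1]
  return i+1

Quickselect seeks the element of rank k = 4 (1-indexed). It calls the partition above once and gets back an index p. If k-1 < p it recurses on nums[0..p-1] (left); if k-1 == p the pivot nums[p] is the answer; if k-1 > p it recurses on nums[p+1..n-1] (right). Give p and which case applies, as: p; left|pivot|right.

6; left

pivot=9, i=-1
j=0: 10>9, skip
j=1: 14>9, skip
j=2: 3≤9, i=0, swap(0,2) ⇒ [3, 14, 10, 4, 15, 12, 0, 5, 8, -2, 9]
j=3: 4≤9, i=1, swap(1,3) ⇒ [3, 4, 10, 14, 15, 12, 0, 5, 8, -2, 9]
j=4: 15>9, skip
j=5: 12>9, skip
j=6: 0≤9, i=2, swap(2,6) ⇒ [3, 4, 0, 14, 15, 12, 10, 5, 8, -2, 9]
j=7: 5≤9, i=3, swap(3,7) ⇒ [3, 4, 0, 5, 15, 12, 10, 14, 8, -2, 9]
j=8: 8≤9, i=4, swap(4,8) ⇒ [3, 4, 0, 5, 8, 12, 10, 14, 15, -2, 9]
j=9: -2≤9, i=5, swap(5,9) ⇒ [3, 4, 0, 5, 8, -2, 10, 14, 15, 12, 9]
swap(6,10) ⇒ [3, 4, 0, 5, 8, -2, 9, 14, 15, 12, 10]; return 6
p = 6; k-1 = 3 < 6 ⇒ left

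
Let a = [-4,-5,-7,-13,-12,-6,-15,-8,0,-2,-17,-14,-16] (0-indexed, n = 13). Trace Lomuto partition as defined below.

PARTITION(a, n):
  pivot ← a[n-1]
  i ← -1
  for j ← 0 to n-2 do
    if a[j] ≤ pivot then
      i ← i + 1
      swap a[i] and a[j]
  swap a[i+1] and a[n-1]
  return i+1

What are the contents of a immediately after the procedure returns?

pivot = a[12] = -16; i = -1
j=0: a[0]=-4 > -16 → no swap
j=1: a[1]=-5 > -16 → no swap
j=2: a[2]=-7 > -16 → no swap
j=3: a[3]=-13 > -16 → no swap
j=4: a[4]=-12 > -16 → no swap
j=5: a[5]=-6 > -16 → no swap
j=6: a[6]=-15 > -16 → no swap
j=7: a[7]=-8 > -16 → no swap
j=8: a[8]=0 > -16 → no swap
j=9: a[9]=-2 > -16 → no swap
j=10: a[10]=-17 ≤ -16 → i=0, swap a[0],a[10] → [-17,-5,-7,-13,-12,-6,-15,-8,0,-2,-4,-14,-16]
j=11: a[11]=-14 > -16 → no swap
final swap a[1],a[12] → [-17,-16,-7,-13,-12,-6,-15,-8,0,-2,-4,-14,-5]; return 1

[-17,-16,-7,-13,-12,-6,-15,-8,0,-2,-4,-14,-5]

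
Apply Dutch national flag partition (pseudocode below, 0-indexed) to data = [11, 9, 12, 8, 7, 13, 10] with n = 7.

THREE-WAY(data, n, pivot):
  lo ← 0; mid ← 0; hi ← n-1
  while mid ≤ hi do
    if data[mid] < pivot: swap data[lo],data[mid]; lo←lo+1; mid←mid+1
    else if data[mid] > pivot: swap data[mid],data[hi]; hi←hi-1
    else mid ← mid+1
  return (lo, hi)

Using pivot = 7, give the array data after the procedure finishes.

pivot = 7; lo=0, mid=0, hi=6
data[mid]=11>7: swap data[0],data[6]; hi=5 → [10, 9, 12, 8, 7, 13, 11]
data[mid]=10>7: swap data[0],data[5]; hi=4 → [13, 9, 12, 8, 7, 10, 11]
data[mid]=13>7: swap data[0],data[4]; hi=3 → [7, 9, 12, 8, 13, 10, 11]
data[mid]=7=7: mid=1
data[mid]=9>7: swap data[1],data[3]; hi=2 → [7, 8, 12, 9, 13, 10, 11]
data[mid]=8>7: swap data[1],data[2]; hi=1 → [7, 12, 8, 9, 13, 10, 11]
data[mid]=12>7: swap data[1],data[1]; hi=0 → [7, 12, 8, 9, 13, 10, 11]
end: lo=0, hi=0; data = [7, 12, 8, 9, 13, 10, 11]

[7, 12, 8, 9, 13, 10, 11]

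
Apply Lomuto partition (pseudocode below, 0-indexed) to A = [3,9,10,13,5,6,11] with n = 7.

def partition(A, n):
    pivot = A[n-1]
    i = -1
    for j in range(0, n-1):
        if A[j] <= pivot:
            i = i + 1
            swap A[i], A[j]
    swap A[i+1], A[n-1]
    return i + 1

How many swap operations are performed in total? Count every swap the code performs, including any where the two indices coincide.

6

pivot = A[6] = 11; i = -1
j=0: A[0]=3 ≤ 11 → i=0, swap A[0],A[0] (no change) → [3,9,10,13,5,6,11]
j=1: A[1]=9 ≤ 11 → i=1, swap A[1],A[1] (no change) → [3,9,10,13,5,6,11]
j=2: A[2]=10 ≤ 11 → i=2, swap A[2],A[2] (no change) → [3,9,10,13,5,6,11]
j=3: A[3]=13 > 11 → no swap
j=4: A[4]=5 ≤ 11 → i=3, swap A[3],A[4] → [3,9,10,5,13,6,11]
j=5: A[5]=6 ≤ 11 → i=4, swap A[4],A[5] → [3,9,10,5,6,13,11]
final swap A[5],A[6] → [3,9,10,5,6,11,13]; return 5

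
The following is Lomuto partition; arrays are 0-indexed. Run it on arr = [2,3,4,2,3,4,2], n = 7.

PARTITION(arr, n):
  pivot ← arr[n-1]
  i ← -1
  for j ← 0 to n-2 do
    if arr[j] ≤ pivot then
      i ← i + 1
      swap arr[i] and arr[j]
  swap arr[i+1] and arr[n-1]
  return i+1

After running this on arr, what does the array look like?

[2,2,2,3,3,4,4]

pivot = arr[6] = 2; i = -1
j=0: arr[0]=2 ≤ 2 → i=0, swap arr[0],arr[0] (no change) → [2,3,4,2,3,4,2]
j=1: arr[1]=3 > 2 → no swap
j=2: arr[2]=4 > 2 → no swap
j=3: arr[3]=2 ≤ 2 → i=1, swap arr[1],arr[3] → [2,2,4,3,3,4,2]
j=4: arr[4]=3 > 2 → no swap
j=5: arr[5]=4 > 2 → no swap
final swap arr[2],arr[6] → [2,2,2,3,3,4,4]; return 2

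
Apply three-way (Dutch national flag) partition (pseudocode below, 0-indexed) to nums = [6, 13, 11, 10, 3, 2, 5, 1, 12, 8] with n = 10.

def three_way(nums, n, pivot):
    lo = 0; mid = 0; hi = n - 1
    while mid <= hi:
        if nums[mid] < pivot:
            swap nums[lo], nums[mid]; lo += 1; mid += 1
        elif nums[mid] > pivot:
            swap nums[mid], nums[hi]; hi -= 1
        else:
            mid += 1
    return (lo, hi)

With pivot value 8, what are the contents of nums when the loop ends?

pivot = 8; lo=0, mid=0, hi=9
nums[mid]=6<8: swap nums[0],nums[0]; lo=1,mid=1 → [6, 13, 11, 10, 3, 2, 5, 1, 12, 8]
nums[mid]=13>8: swap nums[1],nums[9]; hi=8 → [6, 8, 11, 10, 3, 2, 5, 1, 12, 13]
nums[mid]=8=8: mid=2
nums[mid]=11>8: swap nums[2],nums[8]; hi=7 → [6, 8, 12, 10, 3, 2, 5, 1, 11, 13]
nums[mid]=12>8: swap nums[2],nums[7]; hi=6 → [6, 8, 1, 10, 3, 2, 5, 12, 11, 13]
nums[mid]=1<8: swap nums[1],nums[2]; lo=2,mid=3 → [6, 1, 8, 10, 3, 2, 5, 12, 11, 13]
nums[mid]=10>8: swap nums[3],nums[6]; hi=5 → [6, 1, 8, 5, 3, 2, 10, 12, 11, 13]
nums[mid]=5<8: swap nums[2],nums[3]; lo=3,mid=4 → [6, 1, 5, 8, 3, 2, 10, 12, 11, 13]
nums[mid]=3<8: swap nums[3],nums[4]; lo=4,mid=5 → [6, 1, 5, 3, 8, 2, 10, 12, 11, 13]
nums[mid]=2<8: swap nums[4],nums[5]; lo=5,mid=6 → [6, 1, 5, 3, 2, 8, 10, 12, 11, 13]
end: lo=5, hi=5; nums = [6, 1, 5, 3, 2, 8, 10, 12, 11, 13]

[6, 1, 5, 3, 2, 8, 10, 12, 11, 13]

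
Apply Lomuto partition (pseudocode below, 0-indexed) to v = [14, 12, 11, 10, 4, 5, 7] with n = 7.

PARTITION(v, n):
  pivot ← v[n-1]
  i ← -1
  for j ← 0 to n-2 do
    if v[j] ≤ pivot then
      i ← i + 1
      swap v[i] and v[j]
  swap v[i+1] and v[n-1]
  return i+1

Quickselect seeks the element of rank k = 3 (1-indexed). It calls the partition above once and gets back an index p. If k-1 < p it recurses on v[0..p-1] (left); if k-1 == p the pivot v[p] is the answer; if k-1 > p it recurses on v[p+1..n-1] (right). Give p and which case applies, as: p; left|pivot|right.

pivot=7, i=-1
j=0: 14>7, skip
j=1: 12>7, skip
j=2: 11>7, skip
j=3: 10>7, skip
j=4: 4≤7, i=0, swap(0,4) ⇒ [4, 12, 11, 10, 14, 5, 7]
j=5: 5≤7, i=1, swap(1,5) ⇒ [4, 5, 11, 10, 14, 12, 7]
swap(2,6) ⇒ [4, 5, 7, 10, 14, 12, 11]; return 2
p = 2; k-1 = 2 == 2 ⇒ pivot

2; pivot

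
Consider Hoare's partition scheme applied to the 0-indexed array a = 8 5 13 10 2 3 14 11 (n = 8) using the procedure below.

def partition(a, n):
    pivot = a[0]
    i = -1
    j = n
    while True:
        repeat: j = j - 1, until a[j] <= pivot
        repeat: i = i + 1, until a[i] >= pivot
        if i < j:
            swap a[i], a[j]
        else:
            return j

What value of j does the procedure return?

2

pivot = a[0] = 8; i = -1, j = 8
j→5 (a[5]=3≤8), i→0 (a[0]=8≥8); i<j, swap → 3 5 13 10 2 8 14 11
j→4 (a[4]=2≤8), i→2 (a[2]=13≥8); i<j, swap → 3 5 2 10 13 8 14 11
j→2, i→3; i≥j, return j=2. a = 3 5 2 10 13 8 14 11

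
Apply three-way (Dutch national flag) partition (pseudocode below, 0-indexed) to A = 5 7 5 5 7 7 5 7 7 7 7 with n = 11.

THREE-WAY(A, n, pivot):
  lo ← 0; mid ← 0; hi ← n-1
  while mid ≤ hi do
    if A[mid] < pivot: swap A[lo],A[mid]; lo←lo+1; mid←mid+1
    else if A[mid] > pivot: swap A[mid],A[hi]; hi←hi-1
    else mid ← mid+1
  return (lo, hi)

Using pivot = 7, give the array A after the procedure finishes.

5 5 5 5 7 7 7 7 7 7 7

lo=0 mid=0 hi=10
5<7: swap(0,0), lo=1 mid=1 ⇒ 5 7 5 5 7 7 5 7 7 7 7
7=7: mid=2
5<7: swap(1,2), lo=2 mid=3 ⇒ 5 5 7 5 7 7 5 7 7 7 7
5<7: swap(2,3), lo=3 mid=4 ⇒ 5 5 5 7 7 7 5 7 7 7 7
7=7: mid=5
7=7: mid=6
5<7: swap(3,6), lo=4 mid=7 ⇒ 5 5 5 5 7 7 7 7 7 7 7
7=7: mid=8
7=7: mid=9
7=7: mid=10
7=7: mid=11
done. lo=4 hi=10; A=5 5 5 5 7 7 7 7 7 7 7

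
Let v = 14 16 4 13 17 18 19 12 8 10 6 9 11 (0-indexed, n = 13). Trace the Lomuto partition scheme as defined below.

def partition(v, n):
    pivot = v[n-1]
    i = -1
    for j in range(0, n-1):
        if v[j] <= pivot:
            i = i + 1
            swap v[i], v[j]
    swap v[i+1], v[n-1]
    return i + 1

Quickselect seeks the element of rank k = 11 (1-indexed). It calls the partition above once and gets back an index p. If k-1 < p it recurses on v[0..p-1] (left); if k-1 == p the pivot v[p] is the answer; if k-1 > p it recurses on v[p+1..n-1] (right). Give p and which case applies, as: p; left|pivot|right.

5; right

pivot=11, i=-1
j=0: 14>11, skip
j=1: 16>11, skip
j=2: 4≤11, i=0, swap(0,2) ⇒ 4 16 14 13 17 18 19 12 8 10 6 9 11
j=3: 13>11, skip
j=4: 17>11, skip
j=5: 18>11, skip
j=6: 19>11, skip
j=7: 12>11, skip
j=8: 8≤11, i=1, swap(1,8) ⇒ 4 8 14 13 17 18 19 12 16 10 6 9 11
j=9: 10≤11, i=2, swap(2,9) ⇒ 4 8 10 13 17 18 19 12 16 14 6 9 11
j=10: 6≤11, i=3, swap(3,10) ⇒ 4 8 10 6 17 18 19 12 16 14 13 9 11
j=11: 9≤11, i=4, swap(4,11) ⇒ 4 8 10 6 9 18 19 12 16 14 13 17 11
swap(5,12) ⇒ 4 8 10 6 9 11 19 12 16 14 13 17 18; return 5
p = 5; k-1 = 10 > 5 ⇒ right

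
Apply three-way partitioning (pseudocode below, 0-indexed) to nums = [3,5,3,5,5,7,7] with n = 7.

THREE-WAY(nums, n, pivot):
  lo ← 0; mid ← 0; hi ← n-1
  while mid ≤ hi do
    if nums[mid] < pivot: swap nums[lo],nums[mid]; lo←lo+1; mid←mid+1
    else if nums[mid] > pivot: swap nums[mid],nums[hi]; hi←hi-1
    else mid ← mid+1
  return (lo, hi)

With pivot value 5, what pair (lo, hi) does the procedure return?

pivot = 5; lo=0, mid=0, hi=6
nums[mid]=3<5: swap nums[0],nums[0]; lo=1,mid=1 → [3,5,3,5,5,7,7]
nums[mid]=5=5: mid=2
nums[mid]=3<5: swap nums[1],nums[2]; lo=2,mid=3 → [3,3,5,5,5,7,7]
nums[mid]=5=5: mid=4
nums[mid]=5=5: mid=5
nums[mid]=7>5: swap nums[5],nums[6]; hi=5 → [3,3,5,5,5,7,7]
nums[mid]=7>5: swap nums[5],nums[5]; hi=4 → [3,3,5,5,5,7,7]
end: lo=2, hi=4; nums = [3,3,5,5,5,7,7]

(2, 4)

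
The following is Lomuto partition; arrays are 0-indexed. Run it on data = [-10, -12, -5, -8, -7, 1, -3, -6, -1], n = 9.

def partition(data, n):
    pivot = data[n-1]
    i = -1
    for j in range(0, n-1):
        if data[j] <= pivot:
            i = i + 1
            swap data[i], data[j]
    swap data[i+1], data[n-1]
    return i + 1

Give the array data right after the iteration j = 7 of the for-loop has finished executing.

[-10, -12, -5, -8, -7, -3, -6, 1, -1]

pivot = data[8] = -1; i = -1
j=0: data[0]=-10 ≤ -1 → i=0, swap data[0],data[0] (no change) → [-10, -12, -5, -8, -7, 1, -3, -6, -1]
j=1: data[1]=-12 ≤ -1 → i=1, swap data[1],data[1] (no change) → [-10, -12, -5, -8, -7, 1, -3, -6, -1]
j=2: data[2]=-5 ≤ -1 → i=2, swap data[2],data[2] (no change) → [-10, -12, -5, -8, -7, 1, -3, -6, -1]
j=3: data[3]=-8 ≤ -1 → i=3, swap data[3],data[3] (no change) → [-10, -12, -5, -8, -7, 1, -3, -6, -1]
j=4: data[4]=-7 ≤ -1 → i=4, swap data[4],data[4] (no change) → [-10, -12, -5, -8, -7, 1, -3, -6, -1]
j=5: data[5]=1 > -1 → no swap
j=6: data[6]=-3 ≤ -1 → i=5, swap data[5],data[6] → [-10, -12, -5, -8, -7, -3, 1, -6, -1]
j=7: data[7]=-6 ≤ -1 → i=6, swap data[6],data[7] → [-10, -12, -5, -8, -7, -3, -6, 1, -1]
(after j=7) data = [-10, -12, -5, -8, -7, -3, -6, 1, -1]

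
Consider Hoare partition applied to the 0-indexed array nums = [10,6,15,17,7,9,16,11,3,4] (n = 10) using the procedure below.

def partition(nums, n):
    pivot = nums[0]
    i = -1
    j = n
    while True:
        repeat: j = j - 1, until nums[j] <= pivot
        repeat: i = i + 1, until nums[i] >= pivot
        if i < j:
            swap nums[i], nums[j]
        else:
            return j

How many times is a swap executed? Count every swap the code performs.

pivot = nums[0] = 10; i = -1, j = 10
j→9 (nums[9]=4≤10), i→0 (nums[0]=10≥10); i<j, swap → [4,6,15,17,7,9,16,11,3,10]
j→8 (nums[8]=3≤10), i→2 (nums[2]=15≥10); i<j, swap → [4,6,3,17,7,9,16,11,15,10]
j→5 (nums[5]=9≤10), i→3 (nums[3]=17≥10); i<j, swap → [4,6,3,9,7,17,16,11,15,10]
j→4, i→5; i≥j, return j=4. nums = [4,6,3,9,7,17,16,11,15,10]

3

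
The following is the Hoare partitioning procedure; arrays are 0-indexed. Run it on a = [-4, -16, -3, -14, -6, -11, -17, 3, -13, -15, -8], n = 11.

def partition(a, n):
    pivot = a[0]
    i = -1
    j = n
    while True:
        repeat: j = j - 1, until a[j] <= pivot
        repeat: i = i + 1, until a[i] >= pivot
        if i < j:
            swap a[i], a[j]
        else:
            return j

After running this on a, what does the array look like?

pivot=-4
j stops at 10 (-8), i stops at 0 (-4); swap ⇒ [-8, -16, -3, -14, -6, -11, -17, 3, -13, -15, -4]
j stops at 9 (-15), i stops at 2 (-3); swap ⇒ [-8, -16, -15, -14, -6, -11, -17, 3, -13, -3, -4]
j stops at 8 (-13), i stops at 7 (3); swap ⇒ [-8, -16, -15, -14, -6, -11, -17, -13, 3, -3, -4]
j stops at 7, i stops at 8; i≥j ⇒ return 7. a=[-8, -16, -15, -14, -6, -11, -17, -13, 3, -3, -4]

[-8, -16, -15, -14, -6, -11, -17, -13, 3, -3, -4]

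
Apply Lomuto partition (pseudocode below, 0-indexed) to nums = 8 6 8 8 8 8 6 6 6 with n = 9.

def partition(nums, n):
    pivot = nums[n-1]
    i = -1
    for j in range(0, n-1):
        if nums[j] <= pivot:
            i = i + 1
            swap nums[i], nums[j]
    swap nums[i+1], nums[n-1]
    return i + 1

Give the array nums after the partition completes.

6 6 6 6 8 8 8 8 8

pivot = nums[8] = 6; i = -1
j=0: nums[0]=8 > 6 → no swap
j=1: nums[1]=6 ≤ 6 → i=0, swap nums[0],nums[1] → 6 8 8 8 8 8 6 6 6
j=2: nums[2]=8 > 6 → no swap
j=3: nums[3]=8 > 6 → no swap
j=4: nums[4]=8 > 6 → no swap
j=5: nums[5]=8 > 6 → no swap
j=6: nums[6]=6 ≤ 6 → i=1, swap nums[1],nums[6] → 6 6 8 8 8 8 8 6 6
j=7: nums[7]=6 ≤ 6 → i=2, swap nums[2],nums[7] → 6 6 6 8 8 8 8 8 6
final swap nums[3],nums[8] → 6 6 6 6 8 8 8 8 8; return 3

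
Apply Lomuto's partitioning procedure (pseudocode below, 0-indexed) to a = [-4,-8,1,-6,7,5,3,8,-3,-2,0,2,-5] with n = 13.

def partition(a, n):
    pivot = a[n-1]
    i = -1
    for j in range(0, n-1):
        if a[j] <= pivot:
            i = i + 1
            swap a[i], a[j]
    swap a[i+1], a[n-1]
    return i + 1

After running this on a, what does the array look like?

[-8,-6,-5,-4,7,5,3,8,-3,-2,0,2,1]

pivot = a[12] = -5; i = -1
j=0: a[0]=-4 > -5 → no swap
j=1: a[1]=-8 ≤ -5 → i=0, swap a[0],a[1] → [-8,-4,1,-6,7,5,3,8,-3,-2,0,2,-5]
j=2: a[2]=1 > -5 → no swap
j=3: a[3]=-6 ≤ -5 → i=1, swap a[1],a[3] → [-8,-6,1,-4,7,5,3,8,-3,-2,0,2,-5]
j=4: a[4]=7 > -5 → no swap
j=5: a[5]=5 > -5 → no swap
j=6: a[6]=3 > -5 → no swap
j=7: a[7]=8 > -5 → no swap
j=8: a[8]=-3 > -5 → no swap
j=9: a[9]=-2 > -5 → no swap
j=10: a[10]=0 > -5 → no swap
j=11: a[11]=2 > -5 → no swap
final swap a[2],a[12] → [-8,-6,-5,-4,7,5,3,8,-3,-2,0,2,1]; return 2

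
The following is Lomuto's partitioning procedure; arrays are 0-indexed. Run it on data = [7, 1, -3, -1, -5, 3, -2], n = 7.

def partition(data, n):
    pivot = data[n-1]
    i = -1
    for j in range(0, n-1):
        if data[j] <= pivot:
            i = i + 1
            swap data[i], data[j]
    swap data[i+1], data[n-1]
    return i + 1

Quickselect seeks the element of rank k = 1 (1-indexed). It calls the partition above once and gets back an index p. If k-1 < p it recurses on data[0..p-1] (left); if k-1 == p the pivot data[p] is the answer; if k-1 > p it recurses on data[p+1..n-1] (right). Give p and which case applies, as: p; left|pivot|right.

pivot=-2, i=-1
j=0: 7>-2, skip
j=1: 1>-2, skip
j=2: -3≤-2, i=0, swap(0,2) ⇒ [-3, 1, 7, -1, -5, 3, -2]
j=3: -1>-2, skip
j=4: -5≤-2, i=1, swap(1,4) ⇒ [-3, -5, 7, -1, 1, 3, -2]
j=5: 3>-2, skip
swap(2,6) ⇒ [-3, -5, -2, -1, 1, 3, 7]; return 2
p = 2; k-1 = 0 < 2 ⇒ left

2; left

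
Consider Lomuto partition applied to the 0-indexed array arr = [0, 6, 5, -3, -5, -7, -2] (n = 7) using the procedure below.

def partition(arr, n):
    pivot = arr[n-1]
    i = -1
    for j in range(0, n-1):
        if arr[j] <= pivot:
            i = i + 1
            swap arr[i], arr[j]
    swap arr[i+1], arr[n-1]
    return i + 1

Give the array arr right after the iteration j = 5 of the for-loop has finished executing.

pivot=-2, i=-1
j=0: 0>-2, skip
j=1: 6>-2, skip
j=2: 5>-2, skip
j=3: -3≤-2, i=0, swap(0,3) ⇒ [-3, 6, 5, 0, -5, -7, -2]
j=4: -5≤-2, i=1, swap(1,4) ⇒ [-3, -5, 5, 0, 6, -7, -2]
j=5: -7≤-2, i=2, swap(2,5) ⇒ [-3, -5, -7, 0, 6, 5, -2]
(after j=5) arr = [-3, -5, -7, 0, 6, 5, -2]

[-3, -5, -7, 0, 6, 5, -2]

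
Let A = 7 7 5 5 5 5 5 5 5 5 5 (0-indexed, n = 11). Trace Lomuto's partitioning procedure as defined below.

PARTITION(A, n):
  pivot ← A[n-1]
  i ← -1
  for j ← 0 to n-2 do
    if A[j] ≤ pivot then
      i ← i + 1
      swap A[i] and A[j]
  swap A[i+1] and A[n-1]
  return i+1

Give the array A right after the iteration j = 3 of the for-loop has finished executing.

pivot=5, i=-1
j=0: 7>5, skip
j=1: 7>5, skip
j=2: 5≤5, i=0, swap(0,2) ⇒ 5 7 7 5 5 5 5 5 5 5 5
j=3: 5≤5, i=1, swap(1,3) ⇒ 5 5 7 7 5 5 5 5 5 5 5
(after j=3) A = 5 5 7 7 5 5 5 5 5 5 5

5 5 7 7 5 5 5 5 5 5 5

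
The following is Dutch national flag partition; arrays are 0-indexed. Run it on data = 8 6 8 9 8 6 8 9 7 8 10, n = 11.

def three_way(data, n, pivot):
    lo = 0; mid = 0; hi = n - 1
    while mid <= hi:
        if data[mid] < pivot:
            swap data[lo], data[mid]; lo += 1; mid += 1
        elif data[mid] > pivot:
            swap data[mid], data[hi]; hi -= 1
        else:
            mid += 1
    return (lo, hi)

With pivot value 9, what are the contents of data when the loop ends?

8 6 8 8 6 8 7 8 9 9 10

pivot = 9; lo=0, mid=0, hi=10
data[mid]=8<9: swap data[0],data[0]; lo=1,mid=1 → 8 6 8 9 8 6 8 9 7 8 10
data[mid]=6<9: swap data[1],data[1]; lo=2,mid=2 → 8 6 8 9 8 6 8 9 7 8 10
data[mid]=8<9: swap data[2],data[2]; lo=3,mid=3 → 8 6 8 9 8 6 8 9 7 8 10
data[mid]=9=9: mid=4
data[mid]=8<9: swap data[3],data[4]; lo=4,mid=5 → 8 6 8 8 9 6 8 9 7 8 10
data[mid]=6<9: swap data[4],data[5]; lo=5,mid=6 → 8 6 8 8 6 9 8 9 7 8 10
data[mid]=8<9: swap data[5],data[6]; lo=6,mid=7 → 8 6 8 8 6 8 9 9 7 8 10
data[mid]=9=9: mid=8
data[mid]=7<9: swap data[6],data[8]; lo=7,mid=9 → 8 6 8 8 6 8 7 9 9 8 10
data[mid]=8<9: swap data[7],data[9]; lo=8,mid=10 → 8 6 8 8 6 8 7 8 9 9 10
data[mid]=10>9: swap data[10],data[10]; hi=9 → 8 6 8 8 6 8 7 8 9 9 10
end: lo=8, hi=9; data = 8 6 8 8 6 8 7 8 9 9 10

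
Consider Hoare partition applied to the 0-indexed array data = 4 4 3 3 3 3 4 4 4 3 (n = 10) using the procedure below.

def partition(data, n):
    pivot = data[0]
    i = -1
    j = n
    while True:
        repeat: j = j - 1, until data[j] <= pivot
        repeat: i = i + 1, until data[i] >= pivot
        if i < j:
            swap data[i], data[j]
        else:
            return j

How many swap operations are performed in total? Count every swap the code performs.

pivot=4
j stops at 9 (3), i stops at 0 (4); swap ⇒ 3 4 3 3 3 3 4 4 4 4
j stops at 8 (4), i stops at 1 (4); swap ⇒ 3 4 3 3 3 3 4 4 4 4
j stops at 7 (4), i stops at 6 (4); swap ⇒ 3 4 3 3 3 3 4 4 4 4
j stops at 6, i stops at 7; i≥j ⇒ return 6. data=3 4 3 3 3 3 4 4 4 4

3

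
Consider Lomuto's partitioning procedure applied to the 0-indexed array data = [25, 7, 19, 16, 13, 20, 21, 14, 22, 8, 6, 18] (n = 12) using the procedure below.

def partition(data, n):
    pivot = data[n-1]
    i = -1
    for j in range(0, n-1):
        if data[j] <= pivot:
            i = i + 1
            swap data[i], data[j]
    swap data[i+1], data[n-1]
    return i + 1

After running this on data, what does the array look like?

pivot = data[11] = 18; i = -1
j=0: data[0]=25 > 18 → no swap
j=1: data[1]=7 ≤ 18 → i=0, swap data[0],data[1] → [7, 25, 19, 16, 13, 20, 21, 14, 22, 8, 6, 18]
j=2: data[2]=19 > 18 → no swap
j=3: data[3]=16 ≤ 18 → i=1, swap data[1],data[3] → [7, 16, 19, 25, 13, 20, 21, 14, 22, 8, 6, 18]
j=4: data[4]=13 ≤ 18 → i=2, swap data[2],data[4] → [7, 16, 13, 25, 19, 20, 21, 14, 22, 8, 6, 18]
j=5: data[5]=20 > 18 → no swap
j=6: data[6]=21 > 18 → no swap
j=7: data[7]=14 ≤ 18 → i=3, swap data[3],data[7] → [7, 16, 13, 14, 19, 20, 21, 25, 22, 8, 6, 18]
j=8: data[8]=22 > 18 → no swap
j=9: data[9]=8 ≤ 18 → i=4, swap data[4],data[9] → [7, 16, 13, 14, 8, 20, 21, 25, 22, 19, 6, 18]
j=10: data[10]=6 ≤ 18 → i=5, swap data[5],data[10] → [7, 16, 13, 14, 8, 6, 21, 25, 22, 19, 20, 18]
final swap data[6],data[11] → [7, 16, 13, 14, 8, 6, 18, 25, 22, 19, 20, 21]; return 6

[7, 16, 13, 14, 8, 6, 18, 25, 22, 19, 20, 21]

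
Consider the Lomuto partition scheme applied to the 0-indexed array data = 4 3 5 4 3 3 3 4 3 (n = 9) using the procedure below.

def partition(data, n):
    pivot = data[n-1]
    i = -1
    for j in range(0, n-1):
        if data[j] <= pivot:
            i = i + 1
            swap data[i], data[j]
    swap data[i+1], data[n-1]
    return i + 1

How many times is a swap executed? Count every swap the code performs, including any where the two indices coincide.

5

pivot=3, i=-1
j=0: 4>3, skip
j=1: 3≤3, i=0, swap(0,1) ⇒ 3 4 5 4 3 3 3 4 3
j=2: 5>3, skip
j=3: 4>3, skip
j=4: 3≤3, i=1, swap(1,4) ⇒ 3 3 5 4 4 3 3 4 3
j=5: 3≤3, i=2, swap(2,5) ⇒ 3 3 3 4 4 5 3 4 3
j=6: 3≤3, i=3, swap(3,6) ⇒ 3 3 3 3 4 5 4 4 3
j=7: 4>3, skip
swap(4,8) ⇒ 3 3 3 3 3 5 4 4 4; return 4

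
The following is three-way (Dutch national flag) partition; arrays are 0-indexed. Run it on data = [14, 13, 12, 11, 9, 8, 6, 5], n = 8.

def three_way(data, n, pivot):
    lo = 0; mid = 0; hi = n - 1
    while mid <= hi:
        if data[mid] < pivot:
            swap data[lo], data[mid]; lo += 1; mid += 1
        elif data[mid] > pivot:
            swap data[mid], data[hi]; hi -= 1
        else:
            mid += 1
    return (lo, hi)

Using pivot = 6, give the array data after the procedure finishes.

lo=0 mid=0 hi=7
14>6: swap(0,7), hi=6 ⇒ [5, 13, 12, 11, 9, 8, 6, 14]
5<6: swap(0,0), lo=1 mid=1 ⇒ [5, 13, 12, 11, 9, 8, 6, 14]
13>6: swap(1,6), hi=5 ⇒ [5, 6, 12, 11, 9, 8, 13, 14]
6=6: mid=2
12>6: swap(2,5), hi=4 ⇒ [5, 6, 8, 11, 9, 12, 13, 14]
8>6: swap(2,4), hi=3 ⇒ [5, 6, 9, 11, 8, 12, 13, 14]
9>6: swap(2,3), hi=2 ⇒ [5, 6, 11, 9, 8, 12, 13, 14]
11>6: swap(2,2), hi=1 ⇒ [5, 6, 11, 9, 8, 12, 13, 14]
done. lo=1 hi=1; data=[5, 6, 11, 9, 8, 12, 13, 14]

[5, 6, 11, 9, 8, 12, 13, 14]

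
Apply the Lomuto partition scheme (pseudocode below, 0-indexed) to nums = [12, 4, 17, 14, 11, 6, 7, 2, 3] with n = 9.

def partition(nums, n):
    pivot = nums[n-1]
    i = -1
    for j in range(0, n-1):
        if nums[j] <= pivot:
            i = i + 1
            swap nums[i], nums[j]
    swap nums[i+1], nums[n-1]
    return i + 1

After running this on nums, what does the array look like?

pivot=3, i=-1
j=0: 12>3, skip
j=1: 4>3, skip
j=2: 17>3, skip
j=3: 14>3, skip
j=4: 11>3, skip
j=5: 6>3, skip
j=6: 7>3, skip
j=7: 2≤3, i=0, swap(0,7) ⇒ [2, 4, 17, 14, 11, 6, 7, 12, 3]
swap(1,8) ⇒ [2, 3, 17, 14, 11, 6, 7, 12, 4]; return 1

[2, 3, 17, 14, 11, 6, 7, 12, 4]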